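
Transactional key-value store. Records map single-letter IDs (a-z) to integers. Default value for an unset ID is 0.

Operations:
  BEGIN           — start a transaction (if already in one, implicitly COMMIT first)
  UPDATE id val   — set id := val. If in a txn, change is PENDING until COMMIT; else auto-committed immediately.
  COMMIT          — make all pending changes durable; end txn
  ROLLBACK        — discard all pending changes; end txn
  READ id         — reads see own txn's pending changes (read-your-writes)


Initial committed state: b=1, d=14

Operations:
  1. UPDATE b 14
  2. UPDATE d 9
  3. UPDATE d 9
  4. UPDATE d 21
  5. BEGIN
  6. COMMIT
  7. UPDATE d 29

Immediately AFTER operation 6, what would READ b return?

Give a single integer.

Answer: 14

Derivation:
Initial committed: {b=1, d=14}
Op 1: UPDATE b=14 (auto-commit; committed b=14)
Op 2: UPDATE d=9 (auto-commit; committed d=9)
Op 3: UPDATE d=9 (auto-commit; committed d=9)
Op 4: UPDATE d=21 (auto-commit; committed d=21)
Op 5: BEGIN: in_txn=True, pending={}
Op 6: COMMIT: merged [] into committed; committed now {b=14, d=21}
After op 6: visible(b) = 14 (pending={}, committed={b=14, d=21})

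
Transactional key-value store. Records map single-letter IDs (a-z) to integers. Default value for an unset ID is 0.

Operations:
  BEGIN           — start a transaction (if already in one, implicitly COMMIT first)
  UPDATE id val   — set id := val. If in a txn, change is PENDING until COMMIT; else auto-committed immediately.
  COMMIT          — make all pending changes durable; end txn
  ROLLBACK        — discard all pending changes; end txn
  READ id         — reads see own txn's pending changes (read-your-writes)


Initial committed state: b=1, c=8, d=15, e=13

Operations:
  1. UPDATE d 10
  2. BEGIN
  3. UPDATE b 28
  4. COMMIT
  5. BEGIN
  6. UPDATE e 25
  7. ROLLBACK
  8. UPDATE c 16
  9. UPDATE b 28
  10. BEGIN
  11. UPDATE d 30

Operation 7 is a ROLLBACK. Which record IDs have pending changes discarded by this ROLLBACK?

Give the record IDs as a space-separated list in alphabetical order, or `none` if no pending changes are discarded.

Initial committed: {b=1, c=8, d=15, e=13}
Op 1: UPDATE d=10 (auto-commit; committed d=10)
Op 2: BEGIN: in_txn=True, pending={}
Op 3: UPDATE b=28 (pending; pending now {b=28})
Op 4: COMMIT: merged ['b'] into committed; committed now {b=28, c=8, d=10, e=13}
Op 5: BEGIN: in_txn=True, pending={}
Op 6: UPDATE e=25 (pending; pending now {e=25})
Op 7: ROLLBACK: discarded pending ['e']; in_txn=False
Op 8: UPDATE c=16 (auto-commit; committed c=16)
Op 9: UPDATE b=28 (auto-commit; committed b=28)
Op 10: BEGIN: in_txn=True, pending={}
Op 11: UPDATE d=30 (pending; pending now {d=30})
ROLLBACK at op 7 discards: ['e']

Answer: e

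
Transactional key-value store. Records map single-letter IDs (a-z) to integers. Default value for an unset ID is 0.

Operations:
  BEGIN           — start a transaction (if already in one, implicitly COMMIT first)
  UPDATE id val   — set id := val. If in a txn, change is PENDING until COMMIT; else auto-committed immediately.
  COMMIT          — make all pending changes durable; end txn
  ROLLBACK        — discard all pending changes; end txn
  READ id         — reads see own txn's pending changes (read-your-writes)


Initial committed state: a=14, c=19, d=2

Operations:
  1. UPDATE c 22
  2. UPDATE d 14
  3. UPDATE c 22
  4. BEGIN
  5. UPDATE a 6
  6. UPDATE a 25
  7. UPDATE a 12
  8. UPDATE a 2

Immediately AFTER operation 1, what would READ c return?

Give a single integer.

Initial committed: {a=14, c=19, d=2}
Op 1: UPDATE c=22 (auto-commit; committed c=22)
After op 1: visible(c) = 22 (pending={}, committed={a=14, c=22, d=2})

Answer: 22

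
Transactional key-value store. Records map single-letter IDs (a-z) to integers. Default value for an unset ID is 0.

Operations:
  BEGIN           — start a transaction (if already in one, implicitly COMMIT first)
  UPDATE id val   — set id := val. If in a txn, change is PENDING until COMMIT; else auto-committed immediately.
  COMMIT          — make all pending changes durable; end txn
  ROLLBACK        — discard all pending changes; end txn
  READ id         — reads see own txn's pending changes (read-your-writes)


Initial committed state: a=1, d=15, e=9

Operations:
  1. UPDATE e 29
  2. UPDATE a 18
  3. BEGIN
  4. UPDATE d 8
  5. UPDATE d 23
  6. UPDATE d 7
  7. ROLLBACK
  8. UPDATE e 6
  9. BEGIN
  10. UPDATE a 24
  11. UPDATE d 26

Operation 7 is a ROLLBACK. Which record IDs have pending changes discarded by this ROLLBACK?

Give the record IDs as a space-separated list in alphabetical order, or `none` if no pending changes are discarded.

Initial committed: {a=1, d=15, e=9}
Op 1: UPDATE e=29 (auto-commit; committed e=29)
Op 2: UPDATE a=18 (auto-commit; committed a=18)
Op 3: BEGIN: in_txn=True, pending={}
Op 4: UPDATE d=8 (pending; pending now {d=8})
Op 5: UPDATE d=23 (pending; pending now {d=23})
Op 6: UPDATE d=7 (pending; pending now {d=7})
Op 7: ROLLBACK: discarded pending ['d']; in_txn=False
Op 8: UPDATE e=6 (auto-commit; committed e=6)
Op 9: BEGIN: in_txn=True, pending={}
Op 10: UPDATE a=24 (pending; pending now {a=24})
Op 11: UPDATE d=26 (pending; pending now {a=24, d=26})
ROLLBACK at op 7 discards: ['d']

Answer: d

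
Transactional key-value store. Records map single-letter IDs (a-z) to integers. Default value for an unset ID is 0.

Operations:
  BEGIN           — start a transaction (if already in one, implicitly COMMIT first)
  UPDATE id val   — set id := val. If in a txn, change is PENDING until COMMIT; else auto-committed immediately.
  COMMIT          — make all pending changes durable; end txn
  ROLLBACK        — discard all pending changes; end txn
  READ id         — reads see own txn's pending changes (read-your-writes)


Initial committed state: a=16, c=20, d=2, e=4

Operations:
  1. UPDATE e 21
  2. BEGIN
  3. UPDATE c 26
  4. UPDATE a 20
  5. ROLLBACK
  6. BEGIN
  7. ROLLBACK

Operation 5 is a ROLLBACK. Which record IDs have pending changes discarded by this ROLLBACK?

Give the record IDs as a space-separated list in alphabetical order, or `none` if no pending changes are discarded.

Answer: a c

Derivation:
Initial committed: {a=16, c=20, d=2, e=4}
Op 1: UPDATE e=21 (auto-commit; committed e=21)
Op 2: BEGIN: in_txn=True, pending={}
Op 3: UPDATE c=26 (pending; pending now {c=26})
Op 4: UPDATE a=20 (pending; pending now {a=20, c=26})
Op 5: ROLLBACK: discarded pending ['a', 'c']; in_txn=False
Op 6: BEGIN: in_txn=True, pending={}
Op 7: ROLLBACK: discarded pending []; in_txn=False
ROLLBACK at op 5 discards: ['a', 'c']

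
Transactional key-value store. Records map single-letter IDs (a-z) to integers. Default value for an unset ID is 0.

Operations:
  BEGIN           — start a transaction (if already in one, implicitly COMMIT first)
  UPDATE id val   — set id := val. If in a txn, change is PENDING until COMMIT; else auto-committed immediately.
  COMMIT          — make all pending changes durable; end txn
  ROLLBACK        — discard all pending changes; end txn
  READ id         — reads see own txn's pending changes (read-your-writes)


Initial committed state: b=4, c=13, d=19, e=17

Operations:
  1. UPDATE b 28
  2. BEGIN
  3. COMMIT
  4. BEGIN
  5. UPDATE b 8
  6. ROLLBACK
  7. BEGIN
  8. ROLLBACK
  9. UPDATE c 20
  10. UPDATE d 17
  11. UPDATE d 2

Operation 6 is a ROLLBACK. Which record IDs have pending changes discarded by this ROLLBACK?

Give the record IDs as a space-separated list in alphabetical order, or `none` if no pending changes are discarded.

Initial committed: {b=4, c=13, d=19, e=17}
Op 1: UPDATE b=28 (auto-commit; committed b=28)
Op 2: BEGIN: in_txn=True, pending={}
Op 3: COMMIT: merged [] into committed; committed now {b=28, c=13, d=19, e=17}
Op 4: BEGIN: in_txn=True, pending={}
Op 5: UPDATE b=8 (pending; pending now {b=8})
Op 6: ROLLBACK: discarded pending ['b']; in_txn=False
Op 7: BEGIN: in_txn=True, pending={}
Op 8: ROLLBACK: discarded pending []; in_txn=False
Op 9: UPDATE c=20 (auto-commit; committed c=20)
Op 10: UPDATE d=17 (auto-commit; committed d=17)
Op 11: UPDATE d=2 (auto-commit; committed d=2)
ROLLBACK at op 6 discards: ['b']

Answer: b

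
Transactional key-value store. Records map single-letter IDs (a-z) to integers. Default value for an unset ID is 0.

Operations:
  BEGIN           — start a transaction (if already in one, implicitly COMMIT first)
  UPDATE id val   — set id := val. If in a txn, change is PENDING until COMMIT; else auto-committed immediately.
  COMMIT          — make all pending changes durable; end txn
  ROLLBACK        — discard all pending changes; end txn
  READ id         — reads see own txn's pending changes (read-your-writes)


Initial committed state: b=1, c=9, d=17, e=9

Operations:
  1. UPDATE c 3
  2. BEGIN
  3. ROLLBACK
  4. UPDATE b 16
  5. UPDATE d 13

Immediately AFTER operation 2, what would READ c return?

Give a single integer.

Initial committed: {b=1, c=9, d=17, e=9}
Op 1: UPDATE c=3 (auto-commit; committed c=3)
Op 2: BEGIN: in_txn=True, pending={}
After op 2: visible(c) = 3 (pending={}, committed={b=1, c=3, d=17, e=9})

Answer: 3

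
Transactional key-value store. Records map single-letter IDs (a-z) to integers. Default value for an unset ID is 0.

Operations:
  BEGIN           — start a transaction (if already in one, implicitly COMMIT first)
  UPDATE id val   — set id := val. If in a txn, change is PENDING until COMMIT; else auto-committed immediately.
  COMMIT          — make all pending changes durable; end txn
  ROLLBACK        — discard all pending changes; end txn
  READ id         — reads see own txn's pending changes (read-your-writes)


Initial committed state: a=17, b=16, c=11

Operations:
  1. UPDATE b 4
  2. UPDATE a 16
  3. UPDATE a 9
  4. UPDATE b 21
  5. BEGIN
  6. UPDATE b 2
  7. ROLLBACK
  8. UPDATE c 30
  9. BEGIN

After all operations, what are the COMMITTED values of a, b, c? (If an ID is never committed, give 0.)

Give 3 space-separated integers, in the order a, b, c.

Answer: 9 21 30

Derivation:
Initial committed: {a=17, b=16, c=11}
Op 1: UPDATE b=4 (auto-commit; committed b=4)
Op 2: UPDATE a=16 (auto-commit; committed a=16)
Op 3: UPDATE a=9 (auto-commit; committed a=9)
Op 4: UPDATE b=21 (auto-commit; committed b=21)
Op 5: BEGIN: in_txn=True, pending={}
Op 6: UPDATE b=2 (pending; pending now {b=2})
Op 7: ROLLBACK: discarded pending ['b']; in_txn=False
Op 8: UPDATE c=30 (auto-commit; committed c=30)
Op 9: BEGIN: in_txn=True, pending={}
Final committed: {a=9, b=21, c=30}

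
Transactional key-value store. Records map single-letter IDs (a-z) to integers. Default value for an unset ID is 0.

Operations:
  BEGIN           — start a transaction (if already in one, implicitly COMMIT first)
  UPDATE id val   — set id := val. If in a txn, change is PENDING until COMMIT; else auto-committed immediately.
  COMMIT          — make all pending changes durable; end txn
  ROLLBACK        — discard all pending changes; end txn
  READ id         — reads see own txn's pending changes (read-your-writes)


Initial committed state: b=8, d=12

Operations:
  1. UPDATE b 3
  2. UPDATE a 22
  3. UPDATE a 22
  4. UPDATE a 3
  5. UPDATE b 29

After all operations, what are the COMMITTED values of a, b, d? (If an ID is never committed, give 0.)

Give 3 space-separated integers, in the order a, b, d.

Answer: 3 29 12

Derivation:
Initial committed: {b=8, d=12}
Op 1: UPDATE b=3 (auto-commit; committed b=3)
Op 2: UPDATE a=22 (auto-commit; committed a=22)
Op 3: UPDATE a=22 (auto-commit; committed a=22)
Op 4: UPDATE a=3 (auto-commit; committed a=3)
Op 5: UPDATE b=29 (auto-commit; committed b=29)
Final committed: {a=3, b=29, d=12}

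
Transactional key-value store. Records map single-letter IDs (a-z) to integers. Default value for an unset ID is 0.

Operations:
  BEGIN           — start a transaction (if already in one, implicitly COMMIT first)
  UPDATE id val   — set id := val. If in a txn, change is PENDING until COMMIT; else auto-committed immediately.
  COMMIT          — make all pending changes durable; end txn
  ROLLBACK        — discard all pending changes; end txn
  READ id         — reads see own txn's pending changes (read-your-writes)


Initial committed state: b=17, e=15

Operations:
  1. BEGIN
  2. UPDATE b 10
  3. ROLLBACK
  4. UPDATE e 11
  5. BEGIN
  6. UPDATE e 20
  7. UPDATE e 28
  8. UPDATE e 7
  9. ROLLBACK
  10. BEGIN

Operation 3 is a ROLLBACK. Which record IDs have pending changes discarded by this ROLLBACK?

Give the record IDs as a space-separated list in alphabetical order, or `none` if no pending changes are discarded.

Initial committed: {b=17, e=15}
Op 1: BEGIN: in_txn=True, pending={}
Op 2: UPDATE b=10 (pending; pending now {b=10})
Op 3: ROLLBACK: discarded pending ['b']; in_txn=False
Op 4: UPDATE e=11 (auto-commit; committed e=11)
Op 5: BEGIN: in_txn=True, pending={}
Op 6: UPDATE e=20 (pending; pending now {e=20})
Op 7: UPDATE e=28 (pending; pending now {e=28})
Op 8: UPDATE e=7 (pending; pending now {e=7})
Op 9: ROLLBACK: discarded pending ['e']; in_txn=False
Op 10: BEGIN: in_txn=True, pending={}
ROLLBACK at op 3 discards: ['b']

Answer: b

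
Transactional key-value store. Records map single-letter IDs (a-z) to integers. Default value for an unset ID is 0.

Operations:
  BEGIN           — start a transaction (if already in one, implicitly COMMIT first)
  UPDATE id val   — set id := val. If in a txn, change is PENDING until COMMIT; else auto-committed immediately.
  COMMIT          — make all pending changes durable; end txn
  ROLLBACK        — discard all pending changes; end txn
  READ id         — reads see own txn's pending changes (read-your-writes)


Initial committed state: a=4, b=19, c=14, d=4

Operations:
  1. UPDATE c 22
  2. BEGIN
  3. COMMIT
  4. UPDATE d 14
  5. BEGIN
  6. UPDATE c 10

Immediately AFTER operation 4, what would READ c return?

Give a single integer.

Answer: 22

Derivation:
Initial committed: {a=4, b=19, c=14, d=4}
Op 1: UPDATE c=22 (auto-commit; committed c=22)
Op 2: BEGIN: in_txn=True, pending={}
Op 3: COMMIT: merged [] into committed; committed now {a=4, b=19, c=22, d=4}
Op 4: UPDATE d=14 (auto-commit; committed d=14)
After op 4: visible(c) = 22 (pending={}, committed={a=4, b=19, c=22, d=14})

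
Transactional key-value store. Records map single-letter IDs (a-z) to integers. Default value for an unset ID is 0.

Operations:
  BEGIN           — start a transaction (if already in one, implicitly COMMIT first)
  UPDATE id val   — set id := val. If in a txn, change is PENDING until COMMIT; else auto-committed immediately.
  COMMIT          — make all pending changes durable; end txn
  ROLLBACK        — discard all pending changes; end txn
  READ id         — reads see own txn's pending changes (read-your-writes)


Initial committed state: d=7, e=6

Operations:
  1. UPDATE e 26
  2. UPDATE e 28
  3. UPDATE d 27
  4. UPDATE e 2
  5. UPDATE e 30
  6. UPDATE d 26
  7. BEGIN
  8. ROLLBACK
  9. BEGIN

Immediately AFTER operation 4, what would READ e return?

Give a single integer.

Answer: 2

Derivation:
Initial committed: {d=7, e=6}
Op 1: UPDATE e=26 (auto-commit; committed e=26)
Op 2: UPDATE e=28 (auto-commit; committed e=28)
Op 3: UPDATE d=27 (auto-commit; committed d=27)
Op 4: UPDATE e=2 (auto-commit; committed e=2)
After op 4: visible(e) = 2 (pending={}, committed={d=27, e=2})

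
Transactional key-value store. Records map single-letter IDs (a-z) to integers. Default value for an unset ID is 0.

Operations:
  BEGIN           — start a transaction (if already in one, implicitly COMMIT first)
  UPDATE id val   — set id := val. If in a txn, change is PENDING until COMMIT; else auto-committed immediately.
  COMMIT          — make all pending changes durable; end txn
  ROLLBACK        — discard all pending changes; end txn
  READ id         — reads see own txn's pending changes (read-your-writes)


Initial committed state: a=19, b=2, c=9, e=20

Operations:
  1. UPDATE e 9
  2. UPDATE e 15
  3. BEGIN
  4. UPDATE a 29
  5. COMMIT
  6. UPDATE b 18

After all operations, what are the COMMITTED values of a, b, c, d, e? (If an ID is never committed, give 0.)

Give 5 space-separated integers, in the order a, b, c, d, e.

Initial committed: {a=19, b=2, c=9, e=20}
Op 1: UPDATE e=9 (auto-commit; committed e=9)
Op 2: UPDATE e=15 (auto-commit; committed e=15)
Op 3: BEGIN: in_txn=True, pending={}
Op 4: UPDATE a=29 (pending; pending now {a=29})
Op 5: COMMIT: merged ['a'] into committed; committed now {a=29, b=2, c=9, e=15}
Op 6: UPDATE b=18 (auto-commit; committed b=18)
Final committed: {a=29, b=18, c=9, e=15}

Answer: 29 18 9 0 15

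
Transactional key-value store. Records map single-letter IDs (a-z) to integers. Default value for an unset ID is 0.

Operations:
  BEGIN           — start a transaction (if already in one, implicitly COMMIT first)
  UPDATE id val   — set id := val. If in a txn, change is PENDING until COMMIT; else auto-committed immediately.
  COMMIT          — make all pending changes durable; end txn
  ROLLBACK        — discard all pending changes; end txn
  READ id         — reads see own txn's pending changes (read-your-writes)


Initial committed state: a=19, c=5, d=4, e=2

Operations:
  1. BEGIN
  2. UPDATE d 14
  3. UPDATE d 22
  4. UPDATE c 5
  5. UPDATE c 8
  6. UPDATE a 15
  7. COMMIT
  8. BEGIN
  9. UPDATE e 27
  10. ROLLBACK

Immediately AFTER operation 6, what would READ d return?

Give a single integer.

Initial committed: {a=19, c=5, d=4, e=2}
Op 1: BEGIN: in_txn=True, pending={}
Op 2: UPDATE d=14 (pending; pending now {d=14})
Op 3: UPDATE d=22 (pending; pending now {d=22})
Op 4: UPDATE c=5 (pending; pending now {c=5, d=22})
Op 5: UPDATE c=8 (pending; pending now {c=8, d=22})
Op 6: UPDATE a=15 (pending; pending now {a=15, c=8, d=22})
After op 6: visible(d) = 22 (pending={a=15, c=8, d=22}, committed={a=19, c=5, d=4, e=2})

Answer: 22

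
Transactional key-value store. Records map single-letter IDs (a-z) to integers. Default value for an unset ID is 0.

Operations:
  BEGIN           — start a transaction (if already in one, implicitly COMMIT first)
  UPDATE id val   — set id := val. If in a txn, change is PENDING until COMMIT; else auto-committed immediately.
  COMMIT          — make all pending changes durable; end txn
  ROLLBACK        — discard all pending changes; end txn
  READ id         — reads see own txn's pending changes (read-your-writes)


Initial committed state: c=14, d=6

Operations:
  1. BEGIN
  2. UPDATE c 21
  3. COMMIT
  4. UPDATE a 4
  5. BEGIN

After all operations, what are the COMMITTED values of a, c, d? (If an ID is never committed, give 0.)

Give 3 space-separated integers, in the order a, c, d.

Initial committed: {c=14, d=6}
Op 1: BEGIN: in_txn=True, pending={}
Op 2: UPDATE c=21 (pending; pending now {c=21})
Op 3: COMMIT: merged ['c'] into committed; committed now {c=21, d=6}
Op 4: UPDATE a=4 (auto-commit; committed a=4)
Op 5: BEGIN: in_txn=True, pending={}
Final committed: {a=4, c=21, d=6}

Answer: 4 21 6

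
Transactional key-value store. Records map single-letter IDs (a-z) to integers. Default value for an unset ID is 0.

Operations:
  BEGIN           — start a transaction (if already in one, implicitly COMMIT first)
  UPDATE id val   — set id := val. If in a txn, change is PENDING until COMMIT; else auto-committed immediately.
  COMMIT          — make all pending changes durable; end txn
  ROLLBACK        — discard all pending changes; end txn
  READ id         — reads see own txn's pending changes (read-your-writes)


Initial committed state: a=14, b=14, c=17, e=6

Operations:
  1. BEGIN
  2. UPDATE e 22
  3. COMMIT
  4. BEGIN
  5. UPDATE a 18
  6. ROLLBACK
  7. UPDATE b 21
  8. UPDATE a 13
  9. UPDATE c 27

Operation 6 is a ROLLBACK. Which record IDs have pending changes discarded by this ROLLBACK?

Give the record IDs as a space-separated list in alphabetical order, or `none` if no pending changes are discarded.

Initial committed: {a=14, b=14, c=17, e=6}
Op 1: BEGIN: in_txn=True, pending={}
Op 2: UPDATE e=22 (pending; pending now {e=22})
Op 3: COMMIT: merged ['e'] into committed; committed now {a=14, b=14, c=17, e=22}
Op 4: BEGIN: in_txn=True, pending={}
Op 5: UPDATE a=18 (pending; pending now {a=18})
Op 6: ROLLBACK: discarded pending ['a']; in_txn=False
Op 7: UPDATE b=21 (auto-commit; committed b=21)
Op 8: UPDATE a=13 (auto-commit; committed a=13)
Op 9: UPDATE c=27 (auto-commit; committed c=27)
ROLLBACK at op 6 discards: ['a']

Answer: a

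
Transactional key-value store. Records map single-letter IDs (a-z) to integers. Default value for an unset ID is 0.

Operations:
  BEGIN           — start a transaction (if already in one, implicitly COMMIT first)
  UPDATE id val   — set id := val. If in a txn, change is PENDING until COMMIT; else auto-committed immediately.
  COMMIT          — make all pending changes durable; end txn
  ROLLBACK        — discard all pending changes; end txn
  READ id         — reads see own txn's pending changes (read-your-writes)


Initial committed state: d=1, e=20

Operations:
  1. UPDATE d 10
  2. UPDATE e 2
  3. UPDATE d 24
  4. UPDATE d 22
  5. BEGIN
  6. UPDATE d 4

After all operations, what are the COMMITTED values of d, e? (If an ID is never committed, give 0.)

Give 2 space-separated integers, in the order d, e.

Answer: 22 2

Derivation:
Initial committed: {d=1, e=20}
Op 1: UPDATE d=10 (auto-commit; committed d=10)
Op 2: UPDATE e=2 (auto-commit; committed e=2)
Op 3: UPDATE d=24 (auto-commit; committed d=24)
Op 4: UPDATE d=22 (auto-commit; committed d=22)
Op 5: BEGIN: in_txn=True, pending={}
Op 6: UPDATE d=4 (pending; pending now {d=4})
Final committed: {d=22, e=2}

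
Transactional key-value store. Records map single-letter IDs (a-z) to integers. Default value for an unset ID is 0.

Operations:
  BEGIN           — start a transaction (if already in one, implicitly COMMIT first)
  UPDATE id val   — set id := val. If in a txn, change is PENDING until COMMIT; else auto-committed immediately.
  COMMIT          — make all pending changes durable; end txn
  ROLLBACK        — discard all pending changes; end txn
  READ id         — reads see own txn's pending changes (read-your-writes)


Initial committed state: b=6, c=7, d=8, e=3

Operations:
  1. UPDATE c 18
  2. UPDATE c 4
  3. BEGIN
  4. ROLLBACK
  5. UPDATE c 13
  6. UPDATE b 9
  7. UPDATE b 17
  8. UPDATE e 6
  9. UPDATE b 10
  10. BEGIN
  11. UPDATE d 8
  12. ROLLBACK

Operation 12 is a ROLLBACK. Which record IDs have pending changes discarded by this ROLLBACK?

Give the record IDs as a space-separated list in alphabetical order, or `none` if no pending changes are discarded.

Initial committed: {b=6, c=7, d=8, e=3}
Op 1: UPDATE c=18 (auto-commit; committed c=18)
Op 2: UPDATE c=4 (auto-commit; committed c=4)
Op 3: BEGIN: in_txn=True, pending={}
Op 4: ROLLBACK: discarded pending []; in_txn=False
Op 5: UPDATE c=13 (auto-commit; committed c=13)
Op 6: UPDATE b=9 (auto-commit; committed b=9)
Op 7: UPDATE b=17 (auto-commit; committed b=17)
Op 8: UPDATE e=6 (auto-commit; committed e=6)
Op 9: UPDATE b=10 (auto-commit; committed b=10)
Op 10: BEGIN: in_txn=True, pending={}
Op 11: UPDATE d=8 (pending; pending now {d=8})
Op 12: ROLLBACK: discarded pending ['d']; in_txn=False
ROLLBACK at op 12 discards: ['d']

Answer: d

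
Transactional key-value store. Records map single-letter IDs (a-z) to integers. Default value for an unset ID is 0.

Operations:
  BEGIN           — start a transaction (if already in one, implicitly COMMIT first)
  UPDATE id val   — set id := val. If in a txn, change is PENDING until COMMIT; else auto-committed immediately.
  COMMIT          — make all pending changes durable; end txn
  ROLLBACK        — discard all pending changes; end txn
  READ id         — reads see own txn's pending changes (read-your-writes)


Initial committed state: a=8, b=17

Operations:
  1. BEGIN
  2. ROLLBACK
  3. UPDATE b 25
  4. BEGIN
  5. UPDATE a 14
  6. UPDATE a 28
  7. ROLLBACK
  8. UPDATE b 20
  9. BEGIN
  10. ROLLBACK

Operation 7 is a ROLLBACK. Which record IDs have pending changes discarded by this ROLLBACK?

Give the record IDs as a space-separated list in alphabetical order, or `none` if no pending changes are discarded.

Initial committed: {a=8, b=17}
Op 1: BEGIN: in_txn=True, pending={}
Op 2: ROLLBACK: discarded pending []; in_txn=False
Op 3: UPDATE b=25 (auto-commit; committed b=25)
Op 4: BEGIN: in_txn=True, pending={}
Op 5: UPDATE a=14 (pending; pending now {a=14})
Op 6: UPDATE a=28 (pending; pending now {a=28})
Op 7: ROLLBACK: discarded pending ['a']; in_txn=False
Op 8: UPDATE b=20 (auto-commit; committed b=20)
Op 9: BEGIN: in_txn=True, pending={}
Op 10: ROLLBACK: discarded pending []; in_txn=False
ROLLBACK at op 7 discards: ['a']

Answer: a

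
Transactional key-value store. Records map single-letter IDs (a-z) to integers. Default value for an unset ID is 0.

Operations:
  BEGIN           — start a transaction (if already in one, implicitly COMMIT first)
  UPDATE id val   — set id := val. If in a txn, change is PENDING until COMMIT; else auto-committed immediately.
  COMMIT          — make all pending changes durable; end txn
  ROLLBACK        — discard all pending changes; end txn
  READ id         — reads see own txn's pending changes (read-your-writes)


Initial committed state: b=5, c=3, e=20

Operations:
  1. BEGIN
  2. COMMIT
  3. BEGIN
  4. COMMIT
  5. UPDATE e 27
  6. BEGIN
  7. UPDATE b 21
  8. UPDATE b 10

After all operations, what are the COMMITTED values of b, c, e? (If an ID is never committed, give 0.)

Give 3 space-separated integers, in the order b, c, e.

Answer: 5 3 27

Derivation:
Initial committed: {b=5, c=3, e=20}
Op 1: BEGIN: in_txn=True, pending={}
Op 2: COMMIT: merged [] into committed; committed now {b=5, c=3, e=20}
Op 3: BEGIN: in_txn=True, pending={}
Op 4: COMMIT: merged [] into committed; committed now {b=5, c=3, e=20}
Op 5: UPDATE e=27 (auto-commit; committed e=27)
Op 6: BEGIN: in_txn=True, pending={}
Op 7: UPDATE b=21 (pending; pending now {b=21})
Op 8: UPDATE b=10 (pending; pending now {b=10})
Final committed: {b=5, c=3, e=27}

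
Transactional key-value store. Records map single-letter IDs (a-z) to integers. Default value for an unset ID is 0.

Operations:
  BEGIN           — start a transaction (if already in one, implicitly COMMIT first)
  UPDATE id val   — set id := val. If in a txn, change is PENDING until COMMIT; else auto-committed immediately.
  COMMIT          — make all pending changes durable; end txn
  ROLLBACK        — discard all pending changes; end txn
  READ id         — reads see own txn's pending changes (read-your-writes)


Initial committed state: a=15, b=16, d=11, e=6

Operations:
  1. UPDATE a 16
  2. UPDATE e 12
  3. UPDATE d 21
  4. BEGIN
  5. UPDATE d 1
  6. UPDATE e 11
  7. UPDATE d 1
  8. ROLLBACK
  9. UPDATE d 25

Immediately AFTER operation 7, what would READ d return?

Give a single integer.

Answer: 1

Derivation:
Initial committed: {a=15, b=16, d=11, e=6}
Op 1: UPDATE a=16 (auto-commit; committed a=16)
Op 2: UPDATE e=12 (auto-commit; committed e=12)
Op 3: UPDATE d=21 (auto-commit; committed d=21)
Op 4: BEGIN: in_txn=True, pending={}
Op 5: UPDATE d=1 (pending; pending now {d=1})
Op 6: UPDATE e=11 (pending; pending now {d=1, e=11})
Op 7: UPDATE d=1 (pending; pending now {d=1, e=11})
After op 7: visible(d) = 1 (pending={d=1, e=11}, committed={a=16, b=16, d=21, e=12})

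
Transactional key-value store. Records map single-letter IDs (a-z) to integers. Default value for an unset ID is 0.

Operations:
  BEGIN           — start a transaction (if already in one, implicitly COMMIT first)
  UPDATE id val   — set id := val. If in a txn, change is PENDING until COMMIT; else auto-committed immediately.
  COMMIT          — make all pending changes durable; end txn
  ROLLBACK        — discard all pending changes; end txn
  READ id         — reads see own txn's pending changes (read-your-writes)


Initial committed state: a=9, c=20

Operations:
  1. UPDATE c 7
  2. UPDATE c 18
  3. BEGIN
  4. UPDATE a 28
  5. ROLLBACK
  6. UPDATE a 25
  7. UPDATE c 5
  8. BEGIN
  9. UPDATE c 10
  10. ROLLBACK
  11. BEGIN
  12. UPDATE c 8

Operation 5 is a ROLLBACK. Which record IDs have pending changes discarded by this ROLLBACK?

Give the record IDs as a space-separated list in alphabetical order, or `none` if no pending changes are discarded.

Initial committed: {a=9, c=20}
Op 1: UPDATE c=7 (auto-commit; committed c=7)
Op 2: UPDATE c=18 (auto-commit; committed c=18)
Op 3: BEGIN: in_txn=True, pending={}
Op 4: UPDATE a=28 (pending; pending now {a=28})
Op 5: ROLLBACK: discarded pending ['a']; in_txn=False
Op 6: UPDATE a=25 (auto-commit; committed a=25)
Op 7: UPDATE c=5 (auto-commit; committed c=5)
Op 8: BEGIN: in_txn=True, pending={}
Op 9: UPDATE c=10 (pending; pending now {c=10})
Op 10: ROLLBACK: discarded pending ['c']; in_txn=False
Op 11: BEGIN: in_txn=True, pending={}
Op 12: UPDATE c=8 (pending; pending now {c=8})
ROLLBACK at op 5 discards: ['a']

Answer: a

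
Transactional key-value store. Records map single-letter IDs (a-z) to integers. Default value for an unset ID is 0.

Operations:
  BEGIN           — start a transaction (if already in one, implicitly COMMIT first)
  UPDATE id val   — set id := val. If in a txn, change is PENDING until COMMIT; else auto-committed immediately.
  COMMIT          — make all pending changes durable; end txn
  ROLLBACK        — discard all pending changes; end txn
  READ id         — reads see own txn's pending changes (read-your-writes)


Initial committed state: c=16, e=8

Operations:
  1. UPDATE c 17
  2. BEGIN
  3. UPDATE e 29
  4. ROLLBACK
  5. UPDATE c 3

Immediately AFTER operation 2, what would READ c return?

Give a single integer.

Answer: 17

Derivation:
Initial committed: {c=16, e=8}
Op 1: UPDATE c=17 (auto-commit; committed c=17)
Op 2: BEGIN: in_txn=True, pending={}
After op 2: visible(c) = 17 (pending={}, committed={c=17, e=8})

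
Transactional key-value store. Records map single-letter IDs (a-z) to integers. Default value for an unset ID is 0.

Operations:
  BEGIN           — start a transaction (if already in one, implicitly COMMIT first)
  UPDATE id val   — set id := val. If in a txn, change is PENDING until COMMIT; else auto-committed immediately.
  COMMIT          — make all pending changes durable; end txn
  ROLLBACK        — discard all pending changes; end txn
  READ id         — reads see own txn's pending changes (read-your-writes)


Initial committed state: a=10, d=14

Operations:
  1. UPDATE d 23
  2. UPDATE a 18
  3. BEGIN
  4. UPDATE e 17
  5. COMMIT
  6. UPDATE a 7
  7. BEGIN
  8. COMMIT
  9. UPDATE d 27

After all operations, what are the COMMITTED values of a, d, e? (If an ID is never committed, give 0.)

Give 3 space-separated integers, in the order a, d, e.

Answer: 7 27 17

Derivation:
Initial committed: {a=10, d=14}
Op 1: UPDATE d=23 (auto-commit; committed d=23)
Op 2: UPDATE a=18 (auto-commit; committed a=18)
Op 3: BEGIN: in_txn=True, pending={}
Op 4: UPDATE e=17 (pending; pending now {e=17})
Op 5: COMMIT: merged ['e'] into committed; committed now {a=18, d=23, e=17}
Op 6: UPDATE a=7 (auto-commit; committed a=7)
Op 7: BEGIN: in_txn=True, pending={}
Op 8: COMMIT: merged [] into committed; committed now {a=7, d=23, e=17}
Op 9: UPDATE d=27 (auto-commit; committed d=27)
Final committed: {a=7, d=27, e=17}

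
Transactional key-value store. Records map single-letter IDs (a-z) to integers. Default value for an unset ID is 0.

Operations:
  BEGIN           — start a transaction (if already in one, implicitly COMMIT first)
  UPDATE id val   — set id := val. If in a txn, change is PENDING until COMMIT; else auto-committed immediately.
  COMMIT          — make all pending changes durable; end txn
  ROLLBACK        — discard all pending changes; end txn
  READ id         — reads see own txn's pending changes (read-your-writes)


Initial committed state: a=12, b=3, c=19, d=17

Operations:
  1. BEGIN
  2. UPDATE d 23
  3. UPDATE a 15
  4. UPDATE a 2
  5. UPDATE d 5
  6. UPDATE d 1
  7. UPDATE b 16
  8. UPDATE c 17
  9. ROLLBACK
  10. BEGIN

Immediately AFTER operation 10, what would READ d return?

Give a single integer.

Answer: 17

Derivation:
Initial committed: {a=12, b=3, c=19, d=17}
Op 1: BEGIN: in_txn=True, pending={}
Op 2: UPDATE d=23 (pending; pending now {d=23})
Op 3: UPDATE a=15 (pending; pending now {a=15, d=23})
Op 4: UPDATE a=2 (pending; pending now {a=2, d=23})
Op 5: UPDATE d=5 (pending; pending now {a=2, d=5})
Op 6: UPDATE d=1 (pending; pending now {a=2, d=1})
Op 7: UPDATE b=16 (pending; pending now {a=2, b=16, d=1})
Op 8: UPDATE c=17 (pending; pending now {a=2, b=16, c=17, d=1})
Op 9: ROLLBACK: discarded pending ['a', 'b', 'c', 'd']; in_txn=False
Op 10: BEGIN: in_txn=True, pending={}
After op 10: visible(d) = 17 (pending={}, committed={a=12, b=3, c=19, d=17})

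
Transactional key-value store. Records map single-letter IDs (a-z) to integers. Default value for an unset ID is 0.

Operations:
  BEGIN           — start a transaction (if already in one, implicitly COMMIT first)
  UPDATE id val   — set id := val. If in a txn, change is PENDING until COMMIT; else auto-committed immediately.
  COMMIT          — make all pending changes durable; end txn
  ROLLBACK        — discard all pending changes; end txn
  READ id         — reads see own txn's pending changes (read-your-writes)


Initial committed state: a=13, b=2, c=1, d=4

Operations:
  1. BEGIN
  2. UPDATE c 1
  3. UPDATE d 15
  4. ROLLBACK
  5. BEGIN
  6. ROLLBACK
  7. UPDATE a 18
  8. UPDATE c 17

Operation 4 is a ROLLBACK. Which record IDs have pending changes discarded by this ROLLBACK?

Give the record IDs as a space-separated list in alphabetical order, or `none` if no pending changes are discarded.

Answer: c d

Derivation:
Initial committed: {a=13, b=2, c=1, d=4}
Op 1: BEGIN: in_txn=True, pending={}
Op 2: UPDATE c=1 (pending; pending now {c=1})
Op 3: UPDATE d=15 (pending; pending now {c=1, d=15})
Op 4: ROLLBACK: discarded pending ['c', 'd']; in_txn=False
Op 5: BEGIN: in_txn=True, pending={}
Op 6: ROLLBACK: discarded pending []; in_txn=False
Op 7: UPDATE a=18 (auto-commit; committed a=18)
Op 8: UPDATE c=17 (auto-commit; committed c=17)
ROLLBACK at op 4 discards: ['c', 'd']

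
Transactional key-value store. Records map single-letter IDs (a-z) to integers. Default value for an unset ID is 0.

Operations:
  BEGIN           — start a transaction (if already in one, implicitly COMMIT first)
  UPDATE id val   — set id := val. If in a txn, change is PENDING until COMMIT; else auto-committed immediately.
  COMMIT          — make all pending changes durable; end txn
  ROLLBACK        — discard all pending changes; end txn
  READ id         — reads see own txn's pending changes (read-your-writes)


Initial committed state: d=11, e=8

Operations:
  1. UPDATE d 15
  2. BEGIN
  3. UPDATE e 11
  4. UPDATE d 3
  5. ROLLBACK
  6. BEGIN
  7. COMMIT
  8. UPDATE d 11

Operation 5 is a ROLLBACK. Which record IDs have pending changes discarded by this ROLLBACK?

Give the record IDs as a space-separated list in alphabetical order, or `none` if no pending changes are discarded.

Answer: d e

Derivation:
Initial committed: {d=11, e=8}
Op 1: UPDATE d=15 (auto-commit; committed d=15)
Op 2: BEGIN: in_txn=True, pending={}
Op 3: UPDATE e=11 (pending; pending now {e=11})
Op 4: UPDATE d=3 (pending; pending now {d=3, e=11})
Op 5: ROLLBACK: discarded pending ['d', 'e']; in_txn=False
Op 6: BEGIN: in_txn=True, pending={}
Op 7: COMMIT: merged [] into committed; committed now {d=15, e=8}
Op 8: UPDATE d=11 (auto-commit; committed d=11)
ROLLBACK at op 5 discards: ['d', 'e']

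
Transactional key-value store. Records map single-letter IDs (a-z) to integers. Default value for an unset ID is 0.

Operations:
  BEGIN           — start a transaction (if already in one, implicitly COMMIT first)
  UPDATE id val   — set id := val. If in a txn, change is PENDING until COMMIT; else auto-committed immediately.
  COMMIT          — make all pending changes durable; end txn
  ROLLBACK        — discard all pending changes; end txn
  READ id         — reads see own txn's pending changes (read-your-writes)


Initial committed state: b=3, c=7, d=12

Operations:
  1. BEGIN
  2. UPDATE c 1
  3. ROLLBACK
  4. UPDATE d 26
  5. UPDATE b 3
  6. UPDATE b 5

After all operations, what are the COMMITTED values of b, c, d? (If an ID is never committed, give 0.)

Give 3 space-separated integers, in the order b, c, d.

Initial committed: {b=3, c=7, d=12}
Op 1: BEGIN: in_txn=True, pending={}
Op 2: UPDATE c=1 (pending; pending now {c=1})
Op 3: ROLLBACK: discarded pending ['c']; in_txn=False
Op 4: UPDATE d=26 (auto-commit; committed d=26)
Op 5: UPDATE b=3 (auto-commit; committed b=3)
Op 6: UPDATE b=5 (auto-commit; committed b=5)
Final committed: {b=5, c=7, d=26}

Answer: 5 7 26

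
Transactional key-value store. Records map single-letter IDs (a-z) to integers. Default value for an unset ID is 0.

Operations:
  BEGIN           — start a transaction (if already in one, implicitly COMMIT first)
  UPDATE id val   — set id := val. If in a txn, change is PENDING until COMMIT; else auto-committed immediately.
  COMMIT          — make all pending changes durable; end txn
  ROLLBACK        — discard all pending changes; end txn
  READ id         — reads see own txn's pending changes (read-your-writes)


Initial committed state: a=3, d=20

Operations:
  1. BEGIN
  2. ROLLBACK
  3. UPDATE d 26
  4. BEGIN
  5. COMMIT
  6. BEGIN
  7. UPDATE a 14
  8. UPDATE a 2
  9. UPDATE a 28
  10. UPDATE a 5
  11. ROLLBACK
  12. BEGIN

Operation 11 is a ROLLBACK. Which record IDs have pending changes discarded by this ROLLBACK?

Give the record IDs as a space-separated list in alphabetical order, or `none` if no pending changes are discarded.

Initial committed: {a=3, d=20}
Op 1: BEGIN: in_txn=True, pending={}
Op 2: ROLLBACK: discarded pending []; in_txn=False
Op 3: UPDATE d=26 (auto-commit; committed d=26)
Op 4: BEGIN: in_txn=True, pending={}
Op 5: COMMIT: merged [] into committed; committed now {a=3, d=26}
Op 6: BEGIN: in_txn=True, pending={}
Op 7: UPDATE a=14 (pending; pending now {a=14})
Op 8: UPDATE a=2 (pending; pending now {a=2})
Op 9: UPDATE a=28 (pending; pending now {a=28})
Op 10: UPDATE a=5 (pending; pending now {a=5})
Op 11: ROLLBACK: discarded pending ['a']; in_txn=False
Op 12: BEGIN: in_txn=True, pending={}
ROLLBACK at op 11 discards: ['a']

Answer: a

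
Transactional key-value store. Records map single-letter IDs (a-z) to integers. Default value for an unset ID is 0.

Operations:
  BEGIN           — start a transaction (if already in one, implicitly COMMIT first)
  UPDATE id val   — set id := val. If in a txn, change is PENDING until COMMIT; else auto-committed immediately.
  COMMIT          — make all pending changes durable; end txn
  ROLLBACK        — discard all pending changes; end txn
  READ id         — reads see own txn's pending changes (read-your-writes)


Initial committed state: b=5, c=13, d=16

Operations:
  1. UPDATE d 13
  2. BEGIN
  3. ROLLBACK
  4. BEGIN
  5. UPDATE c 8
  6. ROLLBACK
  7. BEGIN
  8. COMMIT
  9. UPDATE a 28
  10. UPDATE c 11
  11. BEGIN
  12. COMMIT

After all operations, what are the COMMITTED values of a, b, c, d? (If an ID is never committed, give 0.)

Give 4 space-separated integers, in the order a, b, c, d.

Answer: 28 5 11 13

Derivation:
Initial committed: {b=5, c=13, d=16}
Op 1: UPDATE d=13 (auto-commit; committed d=13)
Op 2: BEGIN: in_txn=True, pending={}
Op 3: ROLLBACK: discarded pending []; in_txn=False
Op 4: BEGIN: in_txn=True, pending={}
Op 5: UPDATE c=8 (pending; pending now {c=8})
Op 6: ROLLBACK: discarded pending ['c']; in_txn=False
Op 7: BEGIN: in_txn=True, pending={}
Op 8: COMMIT: merged [] into committed; committed now {b=5, c=13, d=13}
Op 9: UPDATE a=28 (auto-commit; committed a=28)
Op 10: UPDATE c=11 (auto-commit; committed c=11)
Op 11: BEGIN: in_txn=True, pending={}
Op 12: COMMIT: merged [] into committed; committed now {a=28, b=5, c=11, d=13}
Final committed: {a=28, b=5, c=11, d=13}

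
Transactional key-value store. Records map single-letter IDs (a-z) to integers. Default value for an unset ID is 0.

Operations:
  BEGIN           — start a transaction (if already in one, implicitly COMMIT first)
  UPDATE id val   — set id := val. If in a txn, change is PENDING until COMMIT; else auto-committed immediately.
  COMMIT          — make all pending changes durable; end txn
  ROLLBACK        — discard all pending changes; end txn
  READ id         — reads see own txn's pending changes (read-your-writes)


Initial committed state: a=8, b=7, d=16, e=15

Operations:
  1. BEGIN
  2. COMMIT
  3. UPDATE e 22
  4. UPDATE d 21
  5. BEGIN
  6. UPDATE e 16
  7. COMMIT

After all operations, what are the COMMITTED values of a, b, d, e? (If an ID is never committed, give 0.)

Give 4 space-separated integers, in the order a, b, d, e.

Initial committed: {a=8, b=7, d=16, e=15}
Op 1: BEGIN: in_txn=True, pending={}
Op 2: COMMIT: merged [] into committed; committed now {a=8, b=7, d=16, e=15}
Op 3: UPDATE e=22 (auto-commit; committed e=22)
Op 4: UPDATE d=21 (auto-commit; committed d=21)
Op 5: BEGIN: in_txn=True, pending={}
Op 6: UPDATE e=16 (pending; pending now {e=16})
Op 7: COMMIT: merged ['e'] into committed; committed now {a=8, b=7, d=21, e=16}
Final committed: {a=8, b=7, d=21, e=16}

Answer: 8 7 21 16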